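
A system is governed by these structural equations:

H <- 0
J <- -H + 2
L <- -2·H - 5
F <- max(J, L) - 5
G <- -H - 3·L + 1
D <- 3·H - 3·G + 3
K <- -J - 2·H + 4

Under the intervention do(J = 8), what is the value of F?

Under do(J=8), the mechanism J <- -H + 2 is discarded; J is fixed at 8.
L = -2·H - 5  [with H=0]  = -5
F = max(J, L) - 5  [with J=8, L=-5]  = 3

3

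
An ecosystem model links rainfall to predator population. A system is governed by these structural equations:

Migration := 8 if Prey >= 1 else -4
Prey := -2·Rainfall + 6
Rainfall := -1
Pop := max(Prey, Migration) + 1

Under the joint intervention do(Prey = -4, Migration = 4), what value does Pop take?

Setting Prey = -4, Migration = 4 by intervention discards those variables' equations.
Pop = max(Prey, Migration) + 1  [with Prey=-4, Migration=4]  = 5

5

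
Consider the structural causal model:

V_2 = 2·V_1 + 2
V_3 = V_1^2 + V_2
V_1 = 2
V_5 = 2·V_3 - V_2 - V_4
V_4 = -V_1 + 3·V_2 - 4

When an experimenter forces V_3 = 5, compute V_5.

-8

do(V_3=5) replaces the equation V_3 = V_1^2 + V_2 with the constant V_3 = 5.
V_2 = 2·V_1 + 2  [with V_1=2]  = 6
V_4 = -V_1 + 3·V_2 - 4  [with V_1=2, V_2=6]  = 12
V_5 = 2·V_3 - V_2 - V_4  [with V_3=5, V_2=6, V_4=12]  = -8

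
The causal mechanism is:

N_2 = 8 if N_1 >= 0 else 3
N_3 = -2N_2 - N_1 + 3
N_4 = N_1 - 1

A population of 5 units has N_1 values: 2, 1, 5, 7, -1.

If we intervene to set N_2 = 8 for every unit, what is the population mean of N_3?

do(N_2=8) breaks N_2's dependence on N_1. With N_2=8 fixed, N_3 across the units is -15, -14, -18, -20, -12, mean -15.8.

-15.8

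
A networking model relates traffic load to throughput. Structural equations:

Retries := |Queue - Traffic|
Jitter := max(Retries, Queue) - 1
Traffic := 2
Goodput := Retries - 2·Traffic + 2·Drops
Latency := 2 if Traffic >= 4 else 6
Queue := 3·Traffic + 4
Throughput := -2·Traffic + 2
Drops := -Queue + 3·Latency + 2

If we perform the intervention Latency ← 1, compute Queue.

The intervention breaks the incoming arrows to Latency: Latency := 2 if Traffic >= 4 else 6 no longer applies, and Latency = 1.
Since Queue is not a descendant of the intervened variable, it is unaffected.
Queue = 3·Traffic + 4  [with Traffic=2]  = 10

10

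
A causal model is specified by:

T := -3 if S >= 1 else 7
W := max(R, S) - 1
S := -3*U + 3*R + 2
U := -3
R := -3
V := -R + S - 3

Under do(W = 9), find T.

-3

Intervening sets W = 9 and removes its equation (W := max(R, S) - 1).
No directed path runs from W to T, so T keeps its natural value.
S = -3*U + 3*R + 2  [with U=-3, R=-3]  = 2
T = -3 if S >= 1 else 7  [with S=2]  = -3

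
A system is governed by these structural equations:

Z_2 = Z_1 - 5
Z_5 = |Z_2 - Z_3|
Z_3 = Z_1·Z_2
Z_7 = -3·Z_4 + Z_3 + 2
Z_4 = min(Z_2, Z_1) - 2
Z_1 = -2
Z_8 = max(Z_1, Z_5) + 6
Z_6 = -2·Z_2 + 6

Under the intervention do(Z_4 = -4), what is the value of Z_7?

The intervention breaks the incoming arrows to Z_4: Z_4 = min(Z_2, Z_1) - 2 no longer applies, and Z_4 = -4.
Z_2 = Z_1 - 5  [with Z_1=-2]  = -7
Z_3 = Z_1·Z_2  [with Z_1=-2, Z_2=-7]  = 14
Z_7 = -3·Z_4 + Z_3 + 2  [with Z_4=-4, Z_3=14]  = 28

28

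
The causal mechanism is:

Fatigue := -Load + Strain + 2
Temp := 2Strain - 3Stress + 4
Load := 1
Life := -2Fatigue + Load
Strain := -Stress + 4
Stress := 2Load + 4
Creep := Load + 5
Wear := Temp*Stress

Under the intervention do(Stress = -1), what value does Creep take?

6

do(Stress=-1) replaces the equation Stress := 2Load + 4 with the constant Stress = -1.
Since Creep is not a descendant of the intervened variable, it is unaffected.
Creep = Load + 5  [with Load=1]  = 6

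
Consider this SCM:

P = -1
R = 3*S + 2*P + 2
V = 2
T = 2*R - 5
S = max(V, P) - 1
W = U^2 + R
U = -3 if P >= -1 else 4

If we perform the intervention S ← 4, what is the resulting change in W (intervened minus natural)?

9

The intervention breaks the incoming arrows to S: S = max(V, P) - 1 no longer applies, and S = 4.
R = 3*S + 2*P + 2  [with S=4, P=-1]  = 12
U = -3 if P >= -1 else 4  [with P=-1]  = -3
W = U^2 + R  [with U=-3, R=12]  = 21
Without intervention: S = max(V, P) - 1  [with V=2, P=-1]  = 1; R = 3*S + 2*P + 2  [with S=1, P=-1]  = 3; U = -3 if P >= -1 else 4  [with P=-1]  = -3; W = U^2 + R  [with U=-3, R=3]  = 12.
Change = 21 − 12 = 9.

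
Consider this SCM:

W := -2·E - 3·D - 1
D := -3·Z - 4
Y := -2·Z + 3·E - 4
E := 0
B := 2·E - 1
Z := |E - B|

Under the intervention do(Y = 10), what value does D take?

do(Y=10) replaces the equation Y := -2·Z + 3·E - 4 with the constant Y = 10.
No directed path runs from Y to D, so D keeps its natural value.
B = 2·E - 1  [with E=0]  = -1
Z = |E - B|  [with E=0, B=-1]  = 1
D = -3·Z - 4  [with Z=1]  = -7

-7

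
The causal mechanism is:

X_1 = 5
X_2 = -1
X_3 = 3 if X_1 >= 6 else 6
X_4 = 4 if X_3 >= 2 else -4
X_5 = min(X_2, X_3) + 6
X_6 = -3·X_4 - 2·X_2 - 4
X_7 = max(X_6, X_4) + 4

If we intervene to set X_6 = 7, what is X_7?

11

Intervening sets X_6 = 7 and removes its equation (X_6 = -3·X_4 - 2·X_2 - 4).
X_3 = 3 if X_1 >= 6 else 6  [with X_1=5]  = 6
X_4 = 4 if X_3 >= 2 else -4  [with X_3=6]  = 4
X_7 = max(X_6, X_4) + 4  [with X_6=7, X_4=4]  = 11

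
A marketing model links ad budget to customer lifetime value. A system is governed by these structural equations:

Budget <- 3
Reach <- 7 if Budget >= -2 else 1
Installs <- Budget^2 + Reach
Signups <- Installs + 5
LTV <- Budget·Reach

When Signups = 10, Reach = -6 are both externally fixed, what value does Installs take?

3

Setting Signups = 10, Reach = -6 by intervention discards those variables' equations.
Installs = Budget^2 + Reach  [with Budget=3, Reach=-6]  = 3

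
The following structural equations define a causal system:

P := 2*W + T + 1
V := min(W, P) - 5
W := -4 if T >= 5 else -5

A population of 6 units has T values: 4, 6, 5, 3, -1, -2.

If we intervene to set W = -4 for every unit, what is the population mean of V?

Every unit gets W=-4 under the intervention. V values become -9, -9, -9, -9, -13, -14; E[V|do(W=-4)] = -10.5.

-10.5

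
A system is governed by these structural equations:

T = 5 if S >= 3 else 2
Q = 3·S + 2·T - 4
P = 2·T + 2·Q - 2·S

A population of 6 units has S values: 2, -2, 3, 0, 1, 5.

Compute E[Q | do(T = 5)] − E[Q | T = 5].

Under do(T=5), T's equation is replaced by T=5 for every unit. Per-unit Q: 12, 0, 15, 6, 9, 21. Mean = 10.5.
Conditioning on T=5 selects the 2 unit(s) with S ∈ {3, 5}. Their Q values: 15, 21. Mean = 18.
Difference = 10.5 − 18 = -7.5.

-7.5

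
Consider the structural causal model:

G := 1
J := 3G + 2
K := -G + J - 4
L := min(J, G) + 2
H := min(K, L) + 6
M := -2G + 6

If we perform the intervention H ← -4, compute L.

3

The intervention breaks the incoming arrows to H: H := min(K, L) + 6 no longer applies, and H = -4.
Since L is not a descendant of the intervened variable, it is unaffected.
J = 3G + 2  [with G=1]  = 5
L = min(J, G) + 2  [with J=5, G=1]  = 3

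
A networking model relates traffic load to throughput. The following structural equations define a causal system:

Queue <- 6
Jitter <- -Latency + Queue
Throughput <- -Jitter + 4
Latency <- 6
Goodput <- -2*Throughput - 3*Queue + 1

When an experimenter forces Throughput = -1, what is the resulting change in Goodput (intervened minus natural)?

10

Intervening sets Throughput = -1 and removes its equation (Throughput <- -Jitter + 4).
Goodput = -2*Throughput - 3*Queue + 1  [with Throughput=-1, Queue=6]  = -15
Without intervention: Jitter = -Latency + Queue  [with Latency=6, Queue=6]  = 0; Throughput = -Jitter + 4  [with Jitter=0]  = 4; Goodput = -2*Throughput - 3*Queue + 1  [with Throughput=4, Queue=6]  = -25.
Change = -15 − (-25) = 10.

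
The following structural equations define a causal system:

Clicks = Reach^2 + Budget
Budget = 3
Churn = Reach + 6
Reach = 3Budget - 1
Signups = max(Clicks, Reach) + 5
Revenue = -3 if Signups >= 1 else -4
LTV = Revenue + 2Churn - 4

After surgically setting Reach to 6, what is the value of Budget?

3

Under do(Reach=6), the mechanism Reach = 3Budget - 1 is discarded; Reach is fixed at 6.
Budget is not downstream of the intervention, so its value is determined by the original equations.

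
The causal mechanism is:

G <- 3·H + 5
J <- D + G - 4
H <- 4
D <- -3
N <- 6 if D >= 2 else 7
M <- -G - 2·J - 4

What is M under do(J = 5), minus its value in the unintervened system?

Under do(J=5), the mechanism J <- D + G - 4 is discarded; J is fixed at 5.
G = 3·H + 5  [with H=4]  = 17
M = -G - 2·J - 4  [with G=17, J=5]  = -31
Without intervention: G = 3·H + 5  [with H=4]  = 17; J = D + G - 4  [with D=-3, G=17]  = 10; M = -G - 2·J - 4  [with G=17, J=10]  = -41.
Change = -31 − (-41) = 10.

10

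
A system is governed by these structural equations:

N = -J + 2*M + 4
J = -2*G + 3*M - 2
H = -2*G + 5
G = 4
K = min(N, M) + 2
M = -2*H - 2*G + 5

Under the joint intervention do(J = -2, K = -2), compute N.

12

Setting J = -2, K = -2 by intervention discards those variables' equations.
H = -2*G + 5  [with G=4]  = -3
M = -2*H - 2*G + 5  [with H=-3, G=4]  = 3
N = -J + 2*M + 4  [with J=-2, M=3]  = 12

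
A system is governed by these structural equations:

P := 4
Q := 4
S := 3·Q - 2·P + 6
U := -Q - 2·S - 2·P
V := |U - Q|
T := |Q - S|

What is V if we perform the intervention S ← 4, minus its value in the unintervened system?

do(S=4) replaces the equation S := 3·Q - 2·P + 6 with the constant S = 4.
U = -Q - 2·S - 2·P  [with Q=4, S=4, P=4]  = -20
V = |U - Q|  [with U=-20, Q=4]  = 24
Without intervention: S = 3·Q - 2·P + 6  [with Q=4, P=4]  = 10; U = -Q - 2·S - 2·P  [with Q=4, S=10, P=4]  = -32; V = |U - Q|  [with U=-32, Q=4]  = 36.
Change = 24 − 36 = -12.

-12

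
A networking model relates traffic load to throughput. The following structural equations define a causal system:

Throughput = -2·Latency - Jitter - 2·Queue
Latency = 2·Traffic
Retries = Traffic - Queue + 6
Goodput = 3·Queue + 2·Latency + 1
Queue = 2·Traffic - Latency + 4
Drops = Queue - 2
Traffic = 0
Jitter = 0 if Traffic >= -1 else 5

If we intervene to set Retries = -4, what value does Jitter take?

The intervention breaks the incoming arrows to Retries: Retries = Traffic - Queue + 6 no longer applies, and Retries = -4.
Since Jitter is not a descendant of the intervened variable, it is unaffected.
Jitter = 0 if Traffic >= -1 else 5  [with Traffic=0]  = 0

0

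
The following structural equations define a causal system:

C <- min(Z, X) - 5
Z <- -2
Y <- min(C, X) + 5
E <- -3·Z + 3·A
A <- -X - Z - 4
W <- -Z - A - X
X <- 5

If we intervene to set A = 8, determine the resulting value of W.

-11

The intervention breaks the incoming arrows to A: A <- -X - Z - 4 no longer applies, and A = 8.
W = -Z - A - X  [with Z=-2, A=8, X=5]  = -11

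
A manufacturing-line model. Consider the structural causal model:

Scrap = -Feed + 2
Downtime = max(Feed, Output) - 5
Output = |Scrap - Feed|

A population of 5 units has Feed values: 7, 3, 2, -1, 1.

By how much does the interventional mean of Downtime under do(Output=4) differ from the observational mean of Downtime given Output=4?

Every unit gets Output=4 under the intervention. Downtime values become 2, -1, -1, -1, -1; E[Downtime|do(Output=4)] = -0.4.
E[Downtime|Output=4] averages over only the 2 units with Output=4 (Feed = 3, -1): Downtime = -1, -1, mean -1.
Difference = -0.4 − (-1) = 0.6.

0.6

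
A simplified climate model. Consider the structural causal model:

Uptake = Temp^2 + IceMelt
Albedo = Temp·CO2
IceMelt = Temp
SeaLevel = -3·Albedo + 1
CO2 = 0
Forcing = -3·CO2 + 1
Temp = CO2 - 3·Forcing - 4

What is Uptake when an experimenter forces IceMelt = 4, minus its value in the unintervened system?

The intervention breaks the incoming arrows to IceMelt: IceMelt = Temp no longer applies, and IceMelt = 4.
Forcing = -3·CO2 + 1  [with CO2=0]  = 1
Temp = CO2 - 3·Forcing - 4  [with CO2=0, Forcing=1]  = -7
Uptake = Temp^2 + IceMelt  [with Temp=-7, IceMelt=4]  = 53
Without intervention: Forcing = -3·CO2 + 1  [with CO2=0]  = 1; Temp = CO2 - 3·Forcing - 4  [with CO2=0, Forcing=1]  = -7; IceMelt = Temp  [with Temp=-7]  = -7; Uptake = Temp^2 + IceMelt  [with Temp=-7, IceMelt=-7]  = 42.
Change = 53 − 42 = 11.

11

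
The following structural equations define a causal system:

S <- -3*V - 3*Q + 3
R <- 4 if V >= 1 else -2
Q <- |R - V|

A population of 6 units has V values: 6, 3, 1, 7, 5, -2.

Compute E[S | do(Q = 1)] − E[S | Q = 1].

2

do(Q=1) breaks Q's dependence on V. With Q=1 fixed, S across the units is -18, -9, -3, -21, -15, 6, mean -10.
E[S|Q=1] averages over only the 2 units with Q=1 (V = 3, 5): S = -9, -15, mean -12.
Difference = -10 − (-12) = 2.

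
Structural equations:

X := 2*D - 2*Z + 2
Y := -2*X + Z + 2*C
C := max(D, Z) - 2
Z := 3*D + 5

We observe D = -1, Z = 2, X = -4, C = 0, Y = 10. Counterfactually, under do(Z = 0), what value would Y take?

-4

do(Z=0) replaces the equation Z := 3*D + 5 with the constant Z = 0.
X = 2*D - 2*Z + 2  [with D=-1, Z=0]  = 0
C = max(D, Z) - 2  [with D=-1, Z=0]  = -2
Y = -2*X + Z + 2*C  [with X=0, Z=0, C=-2]  = -4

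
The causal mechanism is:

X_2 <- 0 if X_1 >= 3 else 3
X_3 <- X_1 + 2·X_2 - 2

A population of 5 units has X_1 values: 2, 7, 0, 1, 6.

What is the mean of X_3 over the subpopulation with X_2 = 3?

Observing X_2=3 restricts to units where X_2's equation naturally yields 3: X_1 ∈ {2, 0, 1}. In that subpopulation X_3 = 6, 4, 5, mean 5.

5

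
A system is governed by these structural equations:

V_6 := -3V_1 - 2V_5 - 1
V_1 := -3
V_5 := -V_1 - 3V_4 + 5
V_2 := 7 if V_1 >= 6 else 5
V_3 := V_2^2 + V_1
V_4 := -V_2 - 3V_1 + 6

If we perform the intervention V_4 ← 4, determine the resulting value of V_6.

Under do(V_4=4), the mechanism V_4 := -V_2 - 3V_1 + 6 is discarded; V_4 is fixed at 4.
V_5 = -V_1 - 3V_4 + 5  [with V_1=-3, V_4=4]  = -4
V_6 = -3V_1 - 2V_5 - 1  [with V_1=-3, V_5=-4]  = 16

16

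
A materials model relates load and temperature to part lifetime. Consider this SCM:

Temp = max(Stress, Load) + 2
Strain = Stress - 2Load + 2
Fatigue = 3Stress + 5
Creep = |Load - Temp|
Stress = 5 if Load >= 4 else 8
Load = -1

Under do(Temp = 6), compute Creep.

7

Intervening sets Temp = 6 and removes its equation (Temp = max(Stress, Load) + 2).
Creep = |Load - Temp|  [with Load=-1, Temp=6]  = 7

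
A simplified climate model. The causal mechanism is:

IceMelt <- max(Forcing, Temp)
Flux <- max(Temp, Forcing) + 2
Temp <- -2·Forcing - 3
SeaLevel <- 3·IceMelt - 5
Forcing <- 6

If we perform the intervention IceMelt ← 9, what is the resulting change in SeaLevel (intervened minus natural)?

9

The intervention breaks the incoming arrows to IceMelt: IceMelt <- max(Forcing, Temp) no longer applies, and IceMelt = 9.
SeaLevel = 3·IceMelt - 5  [with IceMelt=9]  = 22
Without intervention: Temp = -2·Forcing - 3  [with Forcing=6]  = -15; IceMelt = max(Forcing, Temp)  [with Forcing=6, Temp=-15]  = 6; SeaLevel = 3·IceMelt - 5  [with IceMelt=6]  = 13.
Change = 22 − 13 = 9.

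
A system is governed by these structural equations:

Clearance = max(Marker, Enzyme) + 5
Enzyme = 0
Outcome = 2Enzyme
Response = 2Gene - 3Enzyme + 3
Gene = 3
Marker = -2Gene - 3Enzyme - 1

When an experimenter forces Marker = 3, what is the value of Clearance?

8

do(Marker=3) replaces the equation Marker = -2Gene - 3Enzyme - 1 with the constant Marker = 3.
Clearance = max(Marker, Enzyme) + 5  [with Marker=3, Enzyme=0]  = 8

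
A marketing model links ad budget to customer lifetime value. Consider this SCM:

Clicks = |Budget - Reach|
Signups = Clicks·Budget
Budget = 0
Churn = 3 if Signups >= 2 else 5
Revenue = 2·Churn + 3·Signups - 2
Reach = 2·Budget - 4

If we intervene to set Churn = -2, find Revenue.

-6

The intervention breaks the incoming arrows to Churn: Churn = 3 if Signups >= 2 else 5 no longer applies, and Churn = -2.
Reach = 2·Budget - 4  [with Budget=0]  = -4
Clicks = |Budget - Reach|  [with Budget=0, Reach=-4]  = 4
Signups = Clicks·Budget  [with Clicks=4, Budget=0]  = 0
Revenue = 2·Churn + 3·Signups - 2  [with Churn=-2, Signups=0]  = -6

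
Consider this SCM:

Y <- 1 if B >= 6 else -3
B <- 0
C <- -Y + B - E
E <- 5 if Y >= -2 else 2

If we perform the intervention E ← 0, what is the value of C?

3

The intervention breaks the incoming arrows to E: E <- 5 if Y >= -2 else 2 no longer applies, and E = 0.
Y = 1 if B >= 6 else -3  [with B=0]  = -3
C = -Y + B - E  [with Y=-3, B=0, E=0]  = 3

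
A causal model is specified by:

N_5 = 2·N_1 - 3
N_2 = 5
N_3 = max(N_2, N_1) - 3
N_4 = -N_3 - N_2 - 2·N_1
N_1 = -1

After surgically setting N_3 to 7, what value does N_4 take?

-10

The intervention breaks the incoming arrows to N_3: N_3 = max(N_2, N_1) - 3 no longer applies, and N_3 = 7.
N_4 = -N_3 - N_2 - 2·N_1  [with N_3=7, N_2=5, N_1=-1]  = -10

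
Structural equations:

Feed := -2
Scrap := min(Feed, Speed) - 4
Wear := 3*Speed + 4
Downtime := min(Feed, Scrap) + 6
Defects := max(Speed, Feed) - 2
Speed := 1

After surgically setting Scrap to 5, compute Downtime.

The intervention breaks the incoming arrows to Scrap: Scrap := min(Feed, Speed) - 4 no longer applies, and Scrap = 5.
Downtime = min(Feed, Scrap) + 6  [with Feed=-2, Scrap=5]  = 4

4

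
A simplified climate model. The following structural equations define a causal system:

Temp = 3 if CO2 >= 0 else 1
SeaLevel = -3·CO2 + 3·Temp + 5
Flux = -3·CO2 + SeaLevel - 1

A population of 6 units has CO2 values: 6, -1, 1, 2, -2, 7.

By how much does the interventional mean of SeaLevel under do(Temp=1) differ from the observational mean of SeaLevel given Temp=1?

The intervention sets Temp=1 in all 6 units regardless of CO2. Recomputing SeaLevel per unit gives -10, 11, 5, 2, 14, -13; average 1.5.
Observing Temp=1 restricts to units where Temp's equation naturally yields 1: CO2 ∈ {-1, -2}. In that subpopulation SeaLevel = 11, 14, mean 12.5.
Difference = 1.5 − 12.5 = -11.

-11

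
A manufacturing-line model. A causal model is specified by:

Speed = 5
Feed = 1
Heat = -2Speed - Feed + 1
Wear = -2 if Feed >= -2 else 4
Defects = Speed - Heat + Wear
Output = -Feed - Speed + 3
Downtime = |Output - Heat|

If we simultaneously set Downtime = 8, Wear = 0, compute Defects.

15

Under do(Downtime = 8, Wear = 0), each intervened variable's structural equation is replaced by its fixed value.
Heat = -2Speed - Feed + 1  [with Speed=5, Feed=1]  = -10
Defects = Speed - Heat + Wear  [with Speed=5, Heat=-10, Wear=0]  = 15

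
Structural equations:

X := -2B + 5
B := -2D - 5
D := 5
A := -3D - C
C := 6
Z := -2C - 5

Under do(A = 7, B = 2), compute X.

The joint intervention fixes A = 7, B = 2, removing each variable's own equation.
X = -2B + 5  [with B=2]  = 1

1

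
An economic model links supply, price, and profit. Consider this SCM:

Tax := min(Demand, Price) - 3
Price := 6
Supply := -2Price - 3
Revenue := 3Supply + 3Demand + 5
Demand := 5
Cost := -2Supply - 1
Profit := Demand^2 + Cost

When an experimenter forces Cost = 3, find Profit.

The intervention breaks the incoming arrows to Cost: Cost := -2Supply - 1 no longer applies, and Cost = 3.
Profit = Demand^2 + Cost  [with Demand=5, Cost=3]  = 28

28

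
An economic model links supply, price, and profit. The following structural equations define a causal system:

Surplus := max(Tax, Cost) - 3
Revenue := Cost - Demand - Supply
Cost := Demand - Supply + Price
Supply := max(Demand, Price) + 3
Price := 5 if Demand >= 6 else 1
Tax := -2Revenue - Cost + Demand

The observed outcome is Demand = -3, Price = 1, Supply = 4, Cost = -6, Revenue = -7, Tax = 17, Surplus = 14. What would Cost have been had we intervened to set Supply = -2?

The intervention breaks the incoming arrows to Supply: Supply := max(Demand, Price) + 3 no longer applies, and Supply = -2.
Price = 5 if Demand >= 6 else 1  [with Demand=-3]  = 1
Cost = Demand - Supply + Price  [with Demand=-3, Supply=-2, Price=1]  = 0

0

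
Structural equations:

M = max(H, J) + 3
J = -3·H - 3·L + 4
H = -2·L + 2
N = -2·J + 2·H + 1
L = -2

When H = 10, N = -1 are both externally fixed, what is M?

13

Setting H = 10, N = -1 by intervention discards those variables' equations.
J = -3·H - 3·L + 4  [with H=10, L=-2]  = -20
M = max(H, J) + 3  [with H=10, J=-20]  = 13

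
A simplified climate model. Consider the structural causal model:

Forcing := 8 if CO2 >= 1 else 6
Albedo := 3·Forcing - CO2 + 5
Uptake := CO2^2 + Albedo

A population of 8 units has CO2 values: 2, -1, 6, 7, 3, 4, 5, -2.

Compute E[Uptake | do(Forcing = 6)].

38

Under do(Forcing=6), Forcing's equation is replaced by Forcing=6 for every unit. Per-unit Uptake: 25, 25, 53, 65, 29, 35, 43, 29. Mean = 38.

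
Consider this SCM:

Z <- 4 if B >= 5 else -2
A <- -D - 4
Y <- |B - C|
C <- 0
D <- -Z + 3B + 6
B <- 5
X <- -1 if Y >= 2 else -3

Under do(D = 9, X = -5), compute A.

-13

Setting D = 9, X = -5 by intervention discards those variables' equations.
A = -D - 4  [with D=9]  = -13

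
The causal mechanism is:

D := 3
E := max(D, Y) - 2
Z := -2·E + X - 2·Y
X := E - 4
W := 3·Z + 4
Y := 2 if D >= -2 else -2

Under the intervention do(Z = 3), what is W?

The intervention breaks the incoming arrows to Z: Z := -2·E + X - 2·Y no longer applies, and Z = 3.
W = 3·Z + 4  [with Z=3]  = 13

13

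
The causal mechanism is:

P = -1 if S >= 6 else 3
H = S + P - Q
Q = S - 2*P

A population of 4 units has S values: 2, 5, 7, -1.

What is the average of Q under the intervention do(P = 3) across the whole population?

The intervention sets P=3 in all 4 units regardless of S. Recomputing Q per unit gives -4, -1, 1, -7; average -2.75.

-2.75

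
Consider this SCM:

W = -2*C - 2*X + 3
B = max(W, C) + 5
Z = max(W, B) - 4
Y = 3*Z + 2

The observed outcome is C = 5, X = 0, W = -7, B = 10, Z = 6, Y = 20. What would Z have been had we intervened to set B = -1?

-5

Intervening sets B = -1 and removes its equation (B = max(W, C) + 5).
W = -2*C - 2*X + 3  [with C=5, X=0]  = -7
Z = max(W, B) - 4  [with W=-7, B=-1]  = -5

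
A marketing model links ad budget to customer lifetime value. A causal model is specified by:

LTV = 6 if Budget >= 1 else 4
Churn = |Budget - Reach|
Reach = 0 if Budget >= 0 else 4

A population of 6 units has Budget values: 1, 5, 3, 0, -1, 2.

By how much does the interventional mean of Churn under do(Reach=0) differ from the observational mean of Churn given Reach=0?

The intervention sets Reach=0 in all 6 units regardless of Budget. Recomputing Churn per unit gives 1, 5, 3, 0, 1, 2; average 2.
Observing Reach=0 restricts to units where Reach's equation naturally yields 0: Budget ∈ {1, 5, 3, 0, 2}. In that subpopulation Churn = 1, 5, 3, 0, 2, mean 2.2.
Difference = 2 − 2.2 = -0.2.

-0.2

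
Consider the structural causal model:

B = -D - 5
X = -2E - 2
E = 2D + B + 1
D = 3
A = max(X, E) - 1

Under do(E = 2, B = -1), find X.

-6

The joint intervention fixes E = 2, B = -1, removing each variable's own equation.
X = -2E - 2  [with E=2]  = -6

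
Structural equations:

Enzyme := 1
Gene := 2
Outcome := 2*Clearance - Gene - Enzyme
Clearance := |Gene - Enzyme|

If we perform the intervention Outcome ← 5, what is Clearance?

1

Under do(Outcome=5), the mechanism Outcome := 2*Clearance - Gene - Enzyme is discarded; Outcome is fixed at 5.
Since Clearance is not a descendant of the intervened variable, it is unaffected.
Clearance = |Gene - Enzyme|  [with Gene=2, Enzyme=1]  = 1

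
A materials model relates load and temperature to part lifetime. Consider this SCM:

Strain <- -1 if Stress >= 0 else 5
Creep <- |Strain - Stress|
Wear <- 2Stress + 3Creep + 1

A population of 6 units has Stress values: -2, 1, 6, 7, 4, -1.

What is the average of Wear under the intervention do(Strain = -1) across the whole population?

17.5

Every unit gets Strain=-1 under the intervention. Wear values become 0, 9, 34, 39, 24, -1; E[Wear|do(Strain=-1)] = 17.5.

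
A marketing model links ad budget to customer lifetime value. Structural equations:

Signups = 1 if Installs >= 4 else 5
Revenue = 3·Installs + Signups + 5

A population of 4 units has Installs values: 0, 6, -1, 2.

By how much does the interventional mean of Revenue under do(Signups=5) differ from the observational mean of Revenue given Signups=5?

Every unit gets Signups=5 under the intervention. Revenue values become 10, 28, 7, 16; E[Revenue|do(Signups=5)] = 15.25.
Observing Signups=5 restricts to units where Signups's equation naturally yields 5: Installs ∈ {0, -1, 2}. In that subpopulation Revenue = 10, 7, 16, mean 11.
Difference = 15.25 − 11 = 4.25.

4.25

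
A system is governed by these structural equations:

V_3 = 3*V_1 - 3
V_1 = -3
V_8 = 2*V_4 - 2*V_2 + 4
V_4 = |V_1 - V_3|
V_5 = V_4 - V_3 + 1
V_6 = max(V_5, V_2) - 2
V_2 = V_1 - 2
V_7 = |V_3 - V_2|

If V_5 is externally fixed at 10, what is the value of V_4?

9

The intervention breaks the incoming arrows to V_5: V_5 = V_4 - V_3 + 1 no longer applies, and V_5 = 10.
Since V_4 is not a descendant of the intervened variable, it is unaffected.
V_3 = 3*V_1 - 3  [with V_1=-3]  = -12
V_4 = |V_1 - V_3|  [with V_1=-3, V_3=-12]  = 9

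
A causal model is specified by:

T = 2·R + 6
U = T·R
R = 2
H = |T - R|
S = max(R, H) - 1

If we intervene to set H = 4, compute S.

3

do(H=4) replaces the equation H = |T - R| with the constant H = 4.
S = max(R, H) - 1  [with R=2, H=4]  = 3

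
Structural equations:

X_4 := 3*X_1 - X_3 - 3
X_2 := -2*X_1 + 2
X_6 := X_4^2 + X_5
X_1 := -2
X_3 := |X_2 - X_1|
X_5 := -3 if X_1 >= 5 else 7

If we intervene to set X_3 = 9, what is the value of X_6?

The intervention breaks the incoming arrows to X_3: X_3 := |X_2 - X_1| no longer applies, and X_3 = 9.
X_4 = 3*X_1 - X_3 - 3  [with X_1=-2, X_3=9]  = -18
X_5 = -3 if X_1 >= 5 else 7  [with X_1=-2]  = 7
X_6 = X_4^2 + X_5  [with X_4=-18, X_5=7]  = 331

331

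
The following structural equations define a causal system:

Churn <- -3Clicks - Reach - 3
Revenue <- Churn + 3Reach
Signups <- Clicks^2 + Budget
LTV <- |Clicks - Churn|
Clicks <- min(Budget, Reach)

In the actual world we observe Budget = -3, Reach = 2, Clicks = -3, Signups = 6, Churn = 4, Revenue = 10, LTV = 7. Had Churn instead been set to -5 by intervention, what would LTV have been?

Under do(Churn=-5), the mechanism Churn <- -3Clicks - Reach - 3 is discarded; Churn is fixed at -5.
Clicks = min(Budget, Reach)  [with Budget=-3, Reach=2]  = -3
LTV = |Clicks - Churn|  [with Clicks=-3, Churn=-5]  = 2

2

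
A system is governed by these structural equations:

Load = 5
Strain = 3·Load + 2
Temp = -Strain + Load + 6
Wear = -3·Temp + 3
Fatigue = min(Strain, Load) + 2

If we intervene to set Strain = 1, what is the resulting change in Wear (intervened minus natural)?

Under do(Strain=1), the mechanism Strain = 3·Load + 2 is discarded; Strain is fixed at 1.
Temp = -Strain + Load + 6  [with Strain=1, Load=5]  = 10
Wear = -3·Temp + 3  [with Temp=10]  = -27
Without intervention: Strain = 3·Load + 2  [with Load=5]  = 17; Temp = -Strain + Load + 6  [with Strain=17, Load=5]  = -6; Wear = -3·Temp + 3  [with Temp=-6]  = 21.
Change = -27 − 21 = -48.

-48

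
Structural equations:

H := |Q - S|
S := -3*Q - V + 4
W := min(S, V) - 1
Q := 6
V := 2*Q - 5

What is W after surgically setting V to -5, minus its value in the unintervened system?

12

do(V=-5) replaces the equation V := 2*Q - 5 with the constant V = -5.
S = -3*Q - V + 4  [with Q=6, V=-5]  = -9
W = min(S, V) - 1  [with S=-9, V=-5]  = -10
Without intervention: V = 2*Q - 5  [with Q=6]  = 7; S = -3*Q - V + 4  [with Q=6, V=7]  = -21; W = min(S, V) - 1  [with S=-21, V=7]  = -22.
Change = -10 − (-22) = 12.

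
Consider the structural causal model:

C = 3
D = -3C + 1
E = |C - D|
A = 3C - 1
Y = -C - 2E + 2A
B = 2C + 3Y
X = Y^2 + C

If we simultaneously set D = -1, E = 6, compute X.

Under do(D = -1, E = 6), each intervened variable's structural equation is replaced by its fixed value.
A = 3C - 1  [with C=3]  = 8
Y = -C - 2E + 2A  [with C=3, E=6, A=8]  = 1
X = Y^2 + C  [with Y=1, C=3]  = 4

4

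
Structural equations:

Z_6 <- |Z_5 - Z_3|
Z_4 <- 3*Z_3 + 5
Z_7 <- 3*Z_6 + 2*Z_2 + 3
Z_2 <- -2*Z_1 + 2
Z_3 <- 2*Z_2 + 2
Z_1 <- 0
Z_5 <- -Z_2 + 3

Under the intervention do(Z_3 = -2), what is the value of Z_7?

16

The intervention breaks the incoming arrows to Z_3: Z_3 <- 2*Z_2 + 2 no longer applies, and Z_3 = -2.
Z_2 = -2*Z_1 + 2  [with Z_1=0]  = 2
Z_5 = -Z_2 + 3  [with Z_2=2]  = 1
Z_6 = |Z_5 - Z_3|  [with Z_5=1, Z_3=-2]  = 3
Z_7 = 3*Z_6 + 2*Z_2 + 3  [with Z_6=3, Z_2=2]  = 16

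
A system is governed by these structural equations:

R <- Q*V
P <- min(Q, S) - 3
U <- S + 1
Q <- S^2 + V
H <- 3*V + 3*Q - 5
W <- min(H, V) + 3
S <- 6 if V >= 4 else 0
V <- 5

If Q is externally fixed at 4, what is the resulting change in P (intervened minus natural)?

The intervention breaks the incoming arrows to Q: Q <- S^2 + V no longer applies, and Q = 4.
S = 6 if V >= 4 else 0  [with V=5]  = 6
P = min(Q, S) - 3  [with Q=4, S=6]  = 1
Without intervention: S = 6 if V >= 4 else 0  [with V=5]  = 6; Q = S^2 + V  [with S=6, V=5]  = 41; P = min(Q, S) - 3  [with Q=41, S=6]  = 3.
Change = 1 − 3 = -2.

-2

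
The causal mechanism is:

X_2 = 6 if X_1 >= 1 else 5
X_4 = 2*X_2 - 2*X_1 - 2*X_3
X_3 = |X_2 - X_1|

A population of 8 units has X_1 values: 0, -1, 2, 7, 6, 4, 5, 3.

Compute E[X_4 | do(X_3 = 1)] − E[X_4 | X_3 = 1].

Under do(X_3=1), X_3's equation is replaced by X_3=1 for every unit. Per-unit X_4: 8, 10, 6, -4, -2, 2, 0, 4. Mean = 3.
Observing X_3=1 restricts to units where X_3's equation naturally yields 1: X_1 ∈ {7, 5}. In that subpopulation X_4 = -4, 0, mean -2.
Difference = 3 − (-2) = 5.

5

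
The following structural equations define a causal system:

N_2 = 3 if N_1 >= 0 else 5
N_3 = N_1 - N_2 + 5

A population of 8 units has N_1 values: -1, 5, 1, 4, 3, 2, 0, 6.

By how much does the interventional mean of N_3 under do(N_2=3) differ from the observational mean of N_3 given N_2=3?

do(N_2=3) breaks N_2's dependence on N_1. With N_2=3 fixed, N_3 across the units is 1, 7, 3, 6, 5, 4, 2, 8, mean 4.5.
Conditioning on N_2=3 selects the 7 unit(s) with N_1 ∈ {5, 1, 4, 3, 2, 0, 6}. Their N_3 values: 7, 3, 6, 5, 4, 2, 8. Mean = 5.
Difference = 4.5 − 5 = -0.5.

-0.5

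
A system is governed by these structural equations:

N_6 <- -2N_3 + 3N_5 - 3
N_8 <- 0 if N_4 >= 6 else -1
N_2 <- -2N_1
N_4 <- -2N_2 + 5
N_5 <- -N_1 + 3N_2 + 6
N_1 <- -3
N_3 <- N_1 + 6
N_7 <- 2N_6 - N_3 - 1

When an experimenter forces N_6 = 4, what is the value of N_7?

Intervening sets N_6 = 4 and removes its equation (N_6 <- -2N_3 + 3N_5 - 3).
N_3 = N_1 + 6  [with N_1=-3]  = 3
N_7 = 2N_6 - N_3 - 1  [with N_6=4, N_3=3]  = 4

4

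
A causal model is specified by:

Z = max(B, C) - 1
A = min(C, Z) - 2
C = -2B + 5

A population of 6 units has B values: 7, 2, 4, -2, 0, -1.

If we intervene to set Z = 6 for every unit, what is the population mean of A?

The intervention sets Z=6 in all 6 units regardless of B. Recomputing A per unit gives -11, -1, -5, 4, 3, 4; average -1.

-1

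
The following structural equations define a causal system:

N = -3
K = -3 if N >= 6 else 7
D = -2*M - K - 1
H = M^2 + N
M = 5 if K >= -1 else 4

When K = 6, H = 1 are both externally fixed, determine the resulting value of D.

The joint intervention fixes K = 6, H = 1, removing each variable's own equation.
M = 5 if K >= -1 else 4  [with K=6]  = 5
D = -2*M - K - 1  [with M=5, K=6]  = -17

-17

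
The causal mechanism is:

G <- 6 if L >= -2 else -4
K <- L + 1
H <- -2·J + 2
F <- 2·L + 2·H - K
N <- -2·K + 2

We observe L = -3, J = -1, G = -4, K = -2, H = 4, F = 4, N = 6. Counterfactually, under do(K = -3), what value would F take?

5

Under do(K=-3), the mechanism K <- L + 1 is discarded; K is fixed at -3.
H = -2·J + 2  [with J=-1]  = 4
F = 2·L + 2·H - K  [with L=-3, H=4, K=-3]  = 5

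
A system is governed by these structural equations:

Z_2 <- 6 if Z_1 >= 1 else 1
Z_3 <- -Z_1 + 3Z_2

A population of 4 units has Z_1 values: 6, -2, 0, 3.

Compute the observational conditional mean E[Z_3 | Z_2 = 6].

13.5

Conditioning on Z_2=6 selects the 2 unit(s) with Z_1 ∈ {6, 3}. Their Z_3 values: 12, 15. Mean = 13.5.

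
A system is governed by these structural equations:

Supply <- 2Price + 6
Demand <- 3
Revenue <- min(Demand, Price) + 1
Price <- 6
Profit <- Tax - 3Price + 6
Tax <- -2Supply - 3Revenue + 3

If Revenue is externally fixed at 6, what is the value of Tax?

Intervening sets Revenue = 6 and removes its equation (Revenue <- min(Demand, Price) + 1).
Supply = 2Price + 6  [with Price=6]  = 18
Tax = -2Supply - 3Revenue + 3  [with Supply=18, Revenue=6]  = -51

-51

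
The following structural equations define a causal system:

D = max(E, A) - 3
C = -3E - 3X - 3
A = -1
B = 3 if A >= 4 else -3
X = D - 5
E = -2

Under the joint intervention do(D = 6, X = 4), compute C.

-9

Setting D = 6, X = 4 by intervention discards those variables' equations.
C = -3E - 3X - 3  [with E=-2, X=4]  = -9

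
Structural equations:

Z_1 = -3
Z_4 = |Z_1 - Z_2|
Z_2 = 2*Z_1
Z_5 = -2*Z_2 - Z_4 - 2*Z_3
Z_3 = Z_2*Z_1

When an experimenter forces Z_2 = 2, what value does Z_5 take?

3

do(Z_2=2) replaces the equation Z_2 = 2*Z_1 with the constant Z_2 = 2.
Z_3 = Z_2*Z_1  [with Z_2=2, Z_1=-3]  = -6
Z_4 = |Z_1 - Z_2|  [with Z_1=-3, Z_2=2]  = 5
Z_5 = -2*Z_2 - Z_4 - 2*Z_3  [with Z_2=2, Z_4=5, Z_3=-6]  = 3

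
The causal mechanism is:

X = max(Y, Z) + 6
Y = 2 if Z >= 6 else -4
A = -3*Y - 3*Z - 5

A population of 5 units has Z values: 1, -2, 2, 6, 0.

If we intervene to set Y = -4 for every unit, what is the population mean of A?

2.8

do(Y=-4) breaks Y's dependence on Z. With Y=-4 fixed, A across the units is 4, 13, 1, -11, 7, mean 2.8.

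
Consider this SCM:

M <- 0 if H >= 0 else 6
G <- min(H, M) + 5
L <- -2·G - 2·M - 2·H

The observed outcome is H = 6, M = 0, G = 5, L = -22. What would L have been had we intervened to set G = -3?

The intervention breaks the incoming arrows to G: G <- min(H, M) + 5 no longer applies, and G = -3.
M = 0 if H >= 0 else 6  [with H=6]  = 0
L = -2·G - 2·M - 2·H  [with G=-3, M=0, H=6]  = -6

-6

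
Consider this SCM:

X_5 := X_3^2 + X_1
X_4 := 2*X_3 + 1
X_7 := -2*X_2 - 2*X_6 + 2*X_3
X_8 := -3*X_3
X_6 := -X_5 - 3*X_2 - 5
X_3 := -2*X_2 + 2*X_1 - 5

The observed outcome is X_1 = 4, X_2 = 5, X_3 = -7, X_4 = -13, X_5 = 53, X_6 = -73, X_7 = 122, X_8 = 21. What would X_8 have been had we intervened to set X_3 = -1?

3

The intervention breaks the incoming arrows to X_3: X_3 := -2*X_2 + 2*X_1 - 5 no longer applies, and X_3 = -1.
X_8 = -3*X_3  [with X_3=-1]  = 3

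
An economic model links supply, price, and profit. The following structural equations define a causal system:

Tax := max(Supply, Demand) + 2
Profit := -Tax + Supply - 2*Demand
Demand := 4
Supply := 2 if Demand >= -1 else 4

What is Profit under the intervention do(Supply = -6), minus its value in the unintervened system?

-8

Under do(Supply=-6), the mechanism Supply := 2 if Demand >= -1 else 4 is discarded; Supply is fixed at -6.
Tax = max(Supply, Demand) + 2  [with Supply=-6, Demand=4]  = 6
Profit = -Tax + Supply - 2*Demand  [with Tax=6, Supply=-6, Demand=4]  = -20
Without intervention: Supply = 2 if Demand >= -1 else 4  [with Demand=4]  = 2; Tax = max(Supply, Demand) + 2  [with Supply=2, Demand=4]  = 6; Profit = -Tax + Supply - 2*Demand  [with Tax=6, Supply=2, Demand=4]  = -12.
Change = -20 − (-12) = -8.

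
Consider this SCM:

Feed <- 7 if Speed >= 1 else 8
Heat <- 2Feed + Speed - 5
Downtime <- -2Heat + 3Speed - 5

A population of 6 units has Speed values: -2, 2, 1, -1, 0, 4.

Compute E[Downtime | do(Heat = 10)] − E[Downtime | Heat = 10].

do(Heat=10) breaks Heat's dependence on Speed. With Heat=10 fixed, Downtime across the units is -31, -19, -22, -28, -25, -13, mean -23.
Observing Heat=10 restricts to units where Heat's equation naturally yields 10: Speed ∈ {1, -1}. In that subpopulation Downtime = -22, -28, mean -25.
Difference = -23 − (-25) = 2.

2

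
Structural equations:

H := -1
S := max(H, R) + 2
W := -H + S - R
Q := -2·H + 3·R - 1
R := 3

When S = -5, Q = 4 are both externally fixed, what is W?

-7

The joint intervention fixes S = -5, Q = 4, removing each variable's own equation.
W = -H + S - R  [with H=-1, S=-5, R=3]  = -7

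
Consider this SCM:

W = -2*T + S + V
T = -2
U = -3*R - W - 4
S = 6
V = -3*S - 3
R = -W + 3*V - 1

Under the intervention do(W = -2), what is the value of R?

-62

Intervening sets W = -2 and removes its equation (W = -2*T + S + V).
V = -3*S - 3  [with S=6]  = -21
R = -W + 3*V - 1  [with W=-2, V=-21]  = -62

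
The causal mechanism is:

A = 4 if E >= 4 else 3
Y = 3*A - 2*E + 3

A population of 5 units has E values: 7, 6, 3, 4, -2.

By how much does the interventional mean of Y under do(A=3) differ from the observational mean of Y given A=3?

do(A=3) breaks A's dependence on E. With A=3 fixed, Y across the units is -2, 0, 6, 4, 16, mean 4.8.
Conditioning on A=3 selects the 2 unit(s) with E ∈ {3, -2}. Their Y values: 6, 16. Mean = 11.
Difference = 4.8 − 11 = -6.2.

-6.2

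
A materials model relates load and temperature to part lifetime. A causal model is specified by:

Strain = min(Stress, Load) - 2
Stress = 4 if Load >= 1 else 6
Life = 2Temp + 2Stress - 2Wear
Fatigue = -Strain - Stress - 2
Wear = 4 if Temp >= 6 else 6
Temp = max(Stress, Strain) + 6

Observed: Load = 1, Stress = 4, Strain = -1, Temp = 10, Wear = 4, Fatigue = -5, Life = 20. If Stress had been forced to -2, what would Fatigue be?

4

Under do(Stress=-2), the mechanism Stress = 4 if Load >= 1 else 6 is discarded; Stress is fixed at -2.
Strain = min(Stress, Load) - 2  [with Stress=-2, Load=1]  = -4
Fatigue = -Strain - Stress - 2  [with Strain=-4, Stress=-2]  = 4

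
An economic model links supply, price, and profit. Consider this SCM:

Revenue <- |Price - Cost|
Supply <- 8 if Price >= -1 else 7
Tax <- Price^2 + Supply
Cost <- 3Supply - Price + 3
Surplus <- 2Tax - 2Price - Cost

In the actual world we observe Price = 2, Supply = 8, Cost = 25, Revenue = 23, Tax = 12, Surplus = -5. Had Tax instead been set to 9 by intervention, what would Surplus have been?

The intervention breaks the incoming arrows to Tax: Tax <- Price^2 + Supply no longer applies, and Tax = 9.
Supply = 8 if Price >= -1 else 7  [with Price=2]  = 8
Cost = 3Supply - Price + 3  [with Supply=8, Price=2]  = 25
Surplus = 2Tax - 2Price - Cost  [with Tax=9, Price=2, Cost=25]  = -11

-11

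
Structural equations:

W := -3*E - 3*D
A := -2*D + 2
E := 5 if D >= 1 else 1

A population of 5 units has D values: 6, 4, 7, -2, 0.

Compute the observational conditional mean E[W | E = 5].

-32

E[W|E=5] averages over only the 3 units with E=5 (D = 6, 4, 7): W = -33, -27, -36, mean -32.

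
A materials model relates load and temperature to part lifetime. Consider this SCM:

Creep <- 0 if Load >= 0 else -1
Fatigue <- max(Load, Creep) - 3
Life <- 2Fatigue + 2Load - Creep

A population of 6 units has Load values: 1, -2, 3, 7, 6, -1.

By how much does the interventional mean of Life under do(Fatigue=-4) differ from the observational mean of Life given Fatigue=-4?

do(Fatigue=-4) breaks Fatigue's dependence on Load. With Fatigue=-4 fixed, Life across the units is -6, -11, -2, 6, 4, -9, mean -3.
Observing Fatigue=-4 restricts to units where Fatigue's equation naturally yields -4: Load ∈ {-2, -1}. In that subpopulation Life = -11, -9, mean -10.
Difference = -3 − (-10) = 7.

7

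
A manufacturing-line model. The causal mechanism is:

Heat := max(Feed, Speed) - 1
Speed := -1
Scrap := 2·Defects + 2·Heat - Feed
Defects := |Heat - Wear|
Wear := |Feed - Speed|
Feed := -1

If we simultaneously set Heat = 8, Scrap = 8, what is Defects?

8

The joint intervention fixes Heat = 8, Scrap = 8, removing each variable's own equation.
Wear = |Feed - Speed|  [with Feed=-1, Speed=-1]  = 0
Defects = |Heat - Wear|  [with Heat=8, Wear=0]  = 8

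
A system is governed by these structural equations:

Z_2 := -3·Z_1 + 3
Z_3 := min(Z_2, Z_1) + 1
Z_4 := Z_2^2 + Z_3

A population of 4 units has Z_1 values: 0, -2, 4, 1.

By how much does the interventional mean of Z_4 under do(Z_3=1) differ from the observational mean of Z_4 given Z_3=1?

Every unit gets Z_3=1 under the intervention. Z_4 values become 10, 82, 82, 1; E[Z_4|do(Z_3=1)] = 43.75.
E[Z_4|Z_3=1] averages over only the 2 units with Z_3=1 (Z_1 = 0, 1): Z_4 = 10, 1, mean 5.5.
Difference = 43.75 − 5.5 = 38.25.

38.25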